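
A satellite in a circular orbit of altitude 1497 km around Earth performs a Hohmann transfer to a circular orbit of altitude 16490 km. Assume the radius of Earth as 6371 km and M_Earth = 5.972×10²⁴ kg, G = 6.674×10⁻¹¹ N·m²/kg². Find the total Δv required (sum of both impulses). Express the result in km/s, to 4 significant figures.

Δv_total ≈ 2.752 km/s

μ = GM = 6.674×10⁻¹¹ × 5.972×10²⁴ = 3.986×10¹⁴ m³/s².
r₁ = 6371 + 1497 = 7868.0 km = 7.8680×10⁶ m.
r₂ = 6371 + 16490 = 22861 km = 2.2861×10⁷ m.
Transfer ellipse a_t = (r₁ + r₂)/2 = 1.536×10⁷ m.
At r₁: circular v_c1 = √(μ/r₁) = 7117 m/s; transfer-perigee v_p = √[μ(2/r₁ − 1/a_t)] = 8682 m/s.
Δv₁ = v_p − v_c1 = 1564 m/s.
At r₂: circular v_c2 = √(μ/r₂) = 4175 m/s; transfer-apogee v_a = √[μ(2/r₂ − 1/a_t)] = 2988 m/s.
Δv₂ = v_c2 − v_a = 1187 m/s.
Total Δv = Δv₁ + Δv₂ = 2752 m/s = 2.752 km/s.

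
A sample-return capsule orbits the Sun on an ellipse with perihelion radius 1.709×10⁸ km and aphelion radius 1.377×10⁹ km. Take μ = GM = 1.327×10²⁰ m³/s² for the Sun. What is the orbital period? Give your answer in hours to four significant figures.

Semi-major axis a = (r_p + r_a)/2 = (1.7090×10⁸ + 1.3770×10⁹)/2 = 7.7395×10⁸ km = 7.740×10¹¹ m.
By Kepler's third law T = 2π√(a³/μ) = 2π × 5.911×10⁷ = 3.714×10⁸ s.
= 1.032×10⁵ hours.

T ≈ 103200 hours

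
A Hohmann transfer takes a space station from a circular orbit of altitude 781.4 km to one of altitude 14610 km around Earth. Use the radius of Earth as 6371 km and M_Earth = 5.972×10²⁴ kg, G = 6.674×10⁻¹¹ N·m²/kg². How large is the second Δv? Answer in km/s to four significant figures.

Δv ≈ 1.251 km/s

μ = GM = 6.674×10⁻¹¹ × 5.972×10²⁴ = 3.986×10¹⁴ m³/s².
r₁ = 6371 + 781.4 = 7152.4 km = 7.1524×10⁶ m.
r₂ = 6371 + 14610 = 20981 km = 2.0981×10⁷ m.
Transfer ellipse a_t = (r₁ + r₂)/2 = 1.407×10⁷ m.
At r₁: circular v_c1 = √(μ/r₁) = 7465 m/s; transfer-perigee v_p = √[μ(2/r₁ − 1/a_t)] = 9117 m/s.
At r₂: circular v_c2 = √(μ/r₂) = 4359 m/s; transfer-apogee v_a = √[μ(2/r₂ − 1/a_t)] = 3108 m/s.
Δv₂ = v_c2 − v_a = 1251 m/s.
= 1.251 km/s.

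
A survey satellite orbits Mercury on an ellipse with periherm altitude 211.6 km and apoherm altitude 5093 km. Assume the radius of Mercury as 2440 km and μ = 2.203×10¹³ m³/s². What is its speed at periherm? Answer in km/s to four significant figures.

r_p = 2440 + 211.6 = 2651.6 km = 2.6516×10⁶ m.
r_a = 2440 + 5093 = 7533.0 km = 7.5330×10⁶ m.
Semi-major axis a = (r_p + r_a)/2 = 5092.3 km = 5.092×10⁶ m.
Vis-viva: v² = μ(2/r − 1/a) = 2.203×10¹³ × (7.543×10⁻⁷ − 1.964×10⁻⁷) = 1.229×10⁷ m²/s².
v = 3506 m/s = 3.506 km/s.

v ≈ 3.506 km/s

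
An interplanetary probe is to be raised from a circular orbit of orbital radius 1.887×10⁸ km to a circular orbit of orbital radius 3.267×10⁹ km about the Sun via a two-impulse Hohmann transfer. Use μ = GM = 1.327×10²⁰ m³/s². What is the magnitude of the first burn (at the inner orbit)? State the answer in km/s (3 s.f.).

Δv ≈ 9.95 km/s

r₁ = 1.887×10⁸ km = 1.887×10¹¹ m.
r₂ = 3.267×10⁹ km = 3.267×10¹² m.
Transfer ellipse a_t = (r₁ + r₂)/2 = 1.728×10¹² m.
At r₁: circular v_c1 = √(μ/r₁) = 26520 m/s; transfer-perihelion v_p = √[μ(2/r₁ − 1/a_t)] = 36460 m/s.
Δv₁ = v_p − v_c1 = 9946 m/s.
= 9.946 km/s.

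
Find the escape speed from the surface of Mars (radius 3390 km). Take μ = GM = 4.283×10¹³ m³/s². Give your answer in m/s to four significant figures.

v_esc ≈ 5027 m/s

r = R = 3.390×10⁶ m.
Escape speed v_esc = √(2μ/r) = √(2 × 4.283×10¹³ / 3.390×10⁶) = √(2.527×10⁷) = 5027 m/s.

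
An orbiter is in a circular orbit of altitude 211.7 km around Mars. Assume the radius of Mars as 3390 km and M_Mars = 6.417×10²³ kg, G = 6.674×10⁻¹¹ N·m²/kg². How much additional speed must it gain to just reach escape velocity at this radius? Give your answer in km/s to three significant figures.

Δv ≈ 1.43 km/s

μ = GM = 6.674×10⁻¹¹ × 6.417×10²³ = 4.283×10¹³ m³/s².
r = 3390 + 211.7 = 3601.7 km = 3.6017×10⁶ m.
Circular speed v_c = √(μ/r) = 3448 m/s.
Escape speed v_esc = √(2μ/r) = √2 × v_c = 4877 m/s.
Δv = v_esc − v_c = 1428 m/s = 1.428 km/s.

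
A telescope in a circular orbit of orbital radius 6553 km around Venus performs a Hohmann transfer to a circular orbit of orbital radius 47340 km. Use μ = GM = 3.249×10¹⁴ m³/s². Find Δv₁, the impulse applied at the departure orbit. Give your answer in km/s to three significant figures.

r₁ = 6553 km = 6.553×10⁶ m.
r₂ = 47340 km = 4.734×10⁷ m.
Transfer ellipse a_t = (r₁ + r₂)/2 = 2.695×10⁷ m.
At r₁: circular v_c1 = √(μ/r₁) = 7041 m/s; transfer-periapsis v_p = √[μ(2/r₁ − 1/a_t)] = 9333 m/s.
Δv₁ = v_p − v_c1 = 2292 m/s.
= 2.292 km/s.

Δv ≈ 2.29 km/s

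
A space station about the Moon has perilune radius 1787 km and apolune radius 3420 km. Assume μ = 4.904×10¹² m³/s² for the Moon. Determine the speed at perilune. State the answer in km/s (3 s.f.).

v ≈ 1.90 km/s

Semi-major axis a = (r_p + r_a)/2 = 2603.5 km = 2.604×10⁶ m.
Vis-viva: v² = μ(2/r − 1/a) = 4.904×10¹² × (1.119×10⁻⁶ − 3.841×10⁻⁷) = 3.605×10⁶ m²/s².
v = 1899 m/s = 1.899 km/s.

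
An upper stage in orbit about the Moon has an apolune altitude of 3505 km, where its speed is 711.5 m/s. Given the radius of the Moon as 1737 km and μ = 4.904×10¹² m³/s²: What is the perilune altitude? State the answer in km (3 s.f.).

r_a = 1737 + 3505 = 5242.0 km = 5.242×10⁶ m.
Specific energy ε = v²/2 − μ/r = -6.824×10⁵ J/kg, so a = −μ/(2ε) = 3.593×10⁶ m.
The apsides satisfy r_p + r_a = 2a, so the perilune radius is 2a − r_a = 1.944×10⁶ m = 1944.4 km.
Perilune altitude = 1944.4 − 1737 = 207.35 km.

perilune altitude ≈ 207 km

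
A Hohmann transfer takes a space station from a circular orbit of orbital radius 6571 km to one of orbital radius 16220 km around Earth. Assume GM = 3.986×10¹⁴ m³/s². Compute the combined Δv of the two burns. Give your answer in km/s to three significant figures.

Δv_total ≈ 2.70 km/s

r₁ = 6571 km = 6.571×10⁶ m.
r₂ = 16220 km = 1.622×10⁷ m.
Transfer ellipse a_t = (r₁ + r₂)/2 = 1.140×10⁷ m.
At r₁: circular v_c1 = √(μ/r₁) = 7788 m/s; transfer-perigee v_p = √[μ(2/r₁ − 1/a_t)] = 9292 m/s.
Δv₁ = v_p − v_c1 = 1504 m/s.
At r₂: circular v_c2 = √(μ/r₂) = 4957 m/s; transfer-apogee v_a = √[μ(2/r₂ − 1/a_t)] = 3764 m/s.
Δv₂ = v_c2 − v_a = 1193 m/s.
Total Δv = Δv₁ + Δv₂ = 2696 m/s = 2.696 km/s.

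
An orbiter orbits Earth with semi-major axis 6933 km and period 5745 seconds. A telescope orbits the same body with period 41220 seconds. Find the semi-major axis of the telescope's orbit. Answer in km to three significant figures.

a₂ ≈ 25800 km

Kepler's third law: a³ ∝ T², so a₂ = a₁ (T₂/T₁)^(2/3).
T₂/T₁ = 7.175, (T₂/T₁)^(2/3) = 3.720.
a₂ = 6933 × 3.720 = 25790 km.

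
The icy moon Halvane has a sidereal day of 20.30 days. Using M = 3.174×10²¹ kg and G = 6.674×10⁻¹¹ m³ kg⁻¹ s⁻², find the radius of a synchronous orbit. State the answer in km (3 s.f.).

r_sync ≈ 25500 km

μ = GM = 6.674×10⁻¹¹ × 3.174×10²¹ = 2.118×10¹¹ m³/s².
T = 20.30 days = 1.754×10⁶ s.
A synchronous orbit has period T, so by Kepler's third law a = (μT²/4π²)^(1/3).
μT²/4π² = 2.118×10¹¹ × (1.754×10⁶)² / 39.48 = 1.651×10²² m³.
a = 2.546×10⁷ m = 25462 km.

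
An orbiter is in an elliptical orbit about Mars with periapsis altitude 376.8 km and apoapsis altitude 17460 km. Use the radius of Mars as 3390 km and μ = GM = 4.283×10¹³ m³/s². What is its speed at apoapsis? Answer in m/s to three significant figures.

r_p = 3390 + 376.8 = 3766.8 km = 3.7668×10⁶ m.
r_a = 3390 + 17460 = 20850 km = 2.0850×10⁷ m.
Semi-major axis a = (r_p + r_a)/2 = 12308 km = 1.231×10⁷ m.
Vis-viva: v² = μ(2/r − 1/a) = 4.283×10¹³ × (9.592×10⁻⁸ − 8.125×10⁻⁸) = 6.287×10⁵ m²/s².
v = 792.9 m/s.

v ≈ 793 m/s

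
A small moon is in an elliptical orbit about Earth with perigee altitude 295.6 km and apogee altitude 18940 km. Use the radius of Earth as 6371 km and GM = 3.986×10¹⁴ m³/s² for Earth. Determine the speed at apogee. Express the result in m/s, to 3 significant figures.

r_p = 6371 + 295.6 = 6666.6 km = 6.6666×10⁶ m.
r_a = 6371 + 18940 = 25311 km = 2.5311×10⁷ m.
Semi-major axis a = (r_p + r_a)/2 = 15989 km = 1.599×10⁷ m.
Vis-viva: v² = μ(2/r − 1/a) = 3.986×10¹⁴ × (7.902×10⁻⁸ − 6.254×10⁻⁸) = 6.566×10⁶ m²/s².
v = 2562 m/s.

v ≈ 2560 m/s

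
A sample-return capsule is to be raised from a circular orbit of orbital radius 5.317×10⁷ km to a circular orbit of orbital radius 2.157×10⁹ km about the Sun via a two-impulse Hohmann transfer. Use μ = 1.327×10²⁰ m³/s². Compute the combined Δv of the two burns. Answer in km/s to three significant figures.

r₁ = 5.317×10⁷ km = 5.317×10¹⁰ m.
r₂ = 2.157×10⁹ km = 2.157×10¹² m.
Transfer ellipse a_t = (r₁ + r₂)/2 = 1.105×10¹² m.
At r₁: circular v_c1 = √(μ/r₁) = 49960 m/s; transfer-perihelion v_p = √[μ(2/r₁ − 1/a_t)] = 69800 m/s.
Δv₁ = v_p − v_c1 = 19840 m/s.
At r₂: circular v_c2 = √(μ/r₂) = 7844 m/s; transfer-aphelion v_a = √[μ(2/r₂ − 1/a_t)] = 1720 m/s.
Δv₂ = v_c2 − v_a = 6123 m/s.
Total Δv = Δv₁ + Δv₂ = 25960 m/s = 25.96 km/s.

Δv_total ≈ 26.0 km/s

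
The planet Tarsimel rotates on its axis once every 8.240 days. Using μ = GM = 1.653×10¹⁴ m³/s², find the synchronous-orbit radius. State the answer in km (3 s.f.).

r_sync ≈ 1.29×10⁵ km

T = 8.240 days = 7.119×10⁵ s.
A synchronous orbit has period T, so by Kepler's third law a = (μT²/4π²)^(1/3).
μT²/4π² = 1.653×10¹⁴ × (7.119×10⁵)² / 39.48 = 2.122×10²⁴ m³.
a = 1.285×10⁸ m = 1.2851×10⁵ km.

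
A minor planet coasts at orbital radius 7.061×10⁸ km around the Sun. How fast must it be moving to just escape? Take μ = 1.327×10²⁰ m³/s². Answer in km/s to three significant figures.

r = 7.061×10⁸ km = 7.061×10¹¹ m.
Escape speed v_esc = √(2μ/r) = √(2 × 1.327×10²⁰ / 7.061×10¹¹) = √(3.759×10⁸) = 19390 m/s.
= 19.39 km/s.

v_esc ≈ 19.4 km/s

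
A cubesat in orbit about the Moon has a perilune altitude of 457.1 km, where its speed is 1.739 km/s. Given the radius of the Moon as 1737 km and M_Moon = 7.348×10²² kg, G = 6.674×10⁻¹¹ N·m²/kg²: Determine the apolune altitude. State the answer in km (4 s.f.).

μ = GM = 6.674×10⁻¹¹ × 7.348×10²² = 4.904×10¹² m³/s².
r_p = 1737 + 457.1 = 2194.1 km = 2.194×10⁶ m.
Specific energy ε = v²/2 − μ/r = -7.230×10⁵ J/kg, so a = −μ/(2ε) = 3.391×10⁶ m.
The apsides satisfy r_p + r_a = 2a, so the apolune radius is 2a − r_p = 4.588×10⁶ m = 4588.4 km.
Apolune altitude = 4588.4 − 1737 = 2851.4 km.

apolune altitude ≈ 2851 km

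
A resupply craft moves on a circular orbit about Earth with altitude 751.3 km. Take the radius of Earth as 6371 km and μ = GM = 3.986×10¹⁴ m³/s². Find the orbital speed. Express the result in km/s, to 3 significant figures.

v ≈ 7.48 km/s

r = 6371 + 751.3 = 7122.3 km = 7.1223×10⁶ m.
For a circular orbit v = √(μ/r) = √(3.986×10¹⁴ / 7.122×10⁶) = √(5.597×10⁷) = 7481 m/s.
That is 7.481 km/s.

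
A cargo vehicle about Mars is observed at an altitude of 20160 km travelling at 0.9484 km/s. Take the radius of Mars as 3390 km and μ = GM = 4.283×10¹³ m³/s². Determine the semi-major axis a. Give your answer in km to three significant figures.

r = 3390 + 20160 = 23550 km = 2.355×10⁷ m.
Vis-viva rearranged: 1/a = 2/r − v²/μ = 8.493×10⁻⁸ − 2.100×10⁻⁸ = 6.392×10⁻⁸ m⁻¹.
a = 1.564×10⁷ m = 15643 km.

a ≈ 15600 km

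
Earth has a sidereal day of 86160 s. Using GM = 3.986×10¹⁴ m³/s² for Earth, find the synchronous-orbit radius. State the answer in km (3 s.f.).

r_sync ≈ 42200 km

A synchronous orbit has period T, so by Kepler's third law a = (μT²/4π²)^(1/3).
μT²/4π² = 3.986×10¹⁴ × (8.616×10⁴)² / 39.48 = 7.495×10²² m³.
a = 4.216×10⁷ m = 42163 km.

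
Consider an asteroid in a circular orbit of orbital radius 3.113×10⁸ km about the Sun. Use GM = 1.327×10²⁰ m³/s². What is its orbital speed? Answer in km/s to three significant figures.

v ≈ 20.6 km/s

r = 3.113×10⁸ km = 3.113×10¹¹ m.
For a circular orbit v = √(μ/r) = √(1.327×10²⁰ / 3.113×10¹¹) = √(4.263×10⁸) = 20650 m/s.
That is 20.65 km/s.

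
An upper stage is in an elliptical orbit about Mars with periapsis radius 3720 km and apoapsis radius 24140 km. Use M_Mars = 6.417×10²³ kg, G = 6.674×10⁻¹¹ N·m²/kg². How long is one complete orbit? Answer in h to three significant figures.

T ≈ 13.9 h

μ = GM = 6.674×10⁻¹¹ × 6.417×10²³ = 4.283×10¹³ m³/s².
Semi-major axis a = (r_p + r_a)/2 = (3720.0 + 24140)/2 = 13930 km = 1.393×10⁷ m.
By Kepler's third law T = 2π√(a³/μ) = 2π × 7.945×10³ = 4.992×10⁴ s.
= 13.87 h.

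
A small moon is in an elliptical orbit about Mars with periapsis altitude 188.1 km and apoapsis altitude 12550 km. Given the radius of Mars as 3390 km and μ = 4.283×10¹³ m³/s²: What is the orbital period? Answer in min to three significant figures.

r_p = 3390 + 188.1 = 3578.1 km = 3.5781×10⁶ m.
r_a = 3390 + 12550 = 15940 km = 1.5940×10⁷ m.
Semi-major axis a = (r_p + r_a)/2 = (3578.1 + 15940)/2 = 9759.0 km = 9.759×10⁶ m.
By Kepler's third law T = 2π√(a³/μ) = 2π × 4.658×10³ = 2.927×10⁴ s.
= 487.8 min.

T ≈ 488 min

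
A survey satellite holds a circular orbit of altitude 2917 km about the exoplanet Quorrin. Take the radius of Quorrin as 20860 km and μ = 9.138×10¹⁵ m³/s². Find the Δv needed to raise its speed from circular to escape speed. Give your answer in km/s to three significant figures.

r = 20860 + 2917 = 23777 km = 2.3777×10⁷ m.
Circular speed v_c = √(μ/r) = 19600 m/s.
Escape speed v_esc = √(2μ/r) = √2 × v_c = 27720 m/s.
Δv = v_esc − v_c = 8120 m/s = 8.120 km/s.

Δv ≈ 8.12 km/s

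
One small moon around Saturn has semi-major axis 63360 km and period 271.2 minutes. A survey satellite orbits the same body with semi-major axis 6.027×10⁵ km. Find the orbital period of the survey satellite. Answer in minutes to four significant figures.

Kepler's third law: T² ∝ a³, so T₂ = T₁ (a₂/a₁)^(3/2).
a₂/a₁ = 9.512, (a₂/a₁)^(3/2) = 29.34.
T₂ = 271.2 × 29.34 = 7956 minutes.

T₂ ≈ 7956 minutes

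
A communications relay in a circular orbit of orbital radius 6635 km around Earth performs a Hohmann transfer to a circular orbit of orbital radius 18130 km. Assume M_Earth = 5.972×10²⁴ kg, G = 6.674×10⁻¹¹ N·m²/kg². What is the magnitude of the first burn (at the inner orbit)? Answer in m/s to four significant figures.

Δv ≈ 1628 m/s

μ = GM = 6.674×10⁻¹¹ × 5.972×10²⁴ = 3.986×10¹⁴ m³/s².
r₁ = 6635 km = 6.635×10⁶ m.
r₂ = 18130 km = 1.813×10⁷ m.
Transfer ellipse a_t = (r₁ + r₂)/2 = 1.238×10⁷ m.
At r₁: circular v_c1 = √(μ/r₁) = 7751 m/s; transfer-perigee v_p = √[μ(2/r₁ − 1/a_t)] = 9378 m/s.
Δv₁ = v_p − v_c1 = 1628 m/s.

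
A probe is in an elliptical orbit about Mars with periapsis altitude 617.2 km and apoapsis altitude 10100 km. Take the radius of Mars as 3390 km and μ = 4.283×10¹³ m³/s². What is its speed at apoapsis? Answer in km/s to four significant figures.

v ≈ 1.206 km/s

r_p = 3390 + 617.2 = 4007.2 km = 4.0072×10⁶ m.
r_a = 3390 + 10100 = 13490 km = 1.3490×10⁷ m.
Semi-major axis a = (r_p + r_a)/2 = 8748.6 km = 8.749×10⁶ m.
Vis-viva: v² = μ(2/r − 1/a) = 4.283×10¹³ × (1.483×10⁻⁷ − 1.143×10⁻⁷) = 1.454×10⁶ m²/s².
v = 1206 m/s = 1.206 km/s.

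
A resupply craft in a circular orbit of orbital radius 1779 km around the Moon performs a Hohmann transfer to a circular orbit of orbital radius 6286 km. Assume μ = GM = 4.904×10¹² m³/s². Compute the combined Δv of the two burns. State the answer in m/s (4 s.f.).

Δv_total ≈ 709.2 m/s

r₁ = 1779 km = 1.779×10⁶ m.
r₂ = 6286 km = 6.286×10⁶ m.
Transfer ellipse a_t = (r₁ + r₂)/2 = 4.032×10⁶ m.
At r₁: circular v_c1 = √(μ/r₁) = 1660 m/s; transfer-perilune v_p = √[μ(2/r₁ − 1/a_t)] = 2073 m/s.
Δv₁ = v_p − v_c1 = 412.6 m/s.
At r₂: circular v_c2 = √(μ/r₂) = 883.3 m/s; transfer-apolune v_a = √[μ(2/r₂ − 1/a_t)] = 586.7 m/s.
Δv₂ = v_c2 − v_a = 296.6 m/s.
Total Δv = Δv₁ + Δv₂ = 709.2 m/s.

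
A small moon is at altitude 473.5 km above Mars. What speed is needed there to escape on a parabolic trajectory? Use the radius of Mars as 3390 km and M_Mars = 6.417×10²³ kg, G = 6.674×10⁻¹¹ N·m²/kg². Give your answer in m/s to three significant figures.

μ = GM = 6.674×10⁻¹¹ × 6.417×10²³ = 4.283×10¹³ m³/s².
r = 3390 + 473.5 = 3863.5 km = 3.8635×10⁶ m.
Escape speed v_esc = √(2μ/r) = √(2 × 4.283×10¹³ / 3.864×10⁶) = √(2.217×10⁷) = 4709 m/s.

v_esc ≈ 4710 m/s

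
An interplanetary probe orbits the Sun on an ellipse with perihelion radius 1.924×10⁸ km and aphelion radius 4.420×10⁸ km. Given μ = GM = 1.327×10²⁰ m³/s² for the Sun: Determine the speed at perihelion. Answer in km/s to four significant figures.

v ≈ 31.00 km/s

Semi-major axis a = (r_p + r_a)/2 = 3.1720×10⁸ km = 3.172×10¹¹ m.
Vis-viva: v² = μ(2/r − 1/a) = 1.327×10²⁰ × (1.040×10⁻¹¹ − 3.153×10⁻¹²) = 9.611×10⁸ m²/s².
v = 31000 m/s = 31.00 km/s.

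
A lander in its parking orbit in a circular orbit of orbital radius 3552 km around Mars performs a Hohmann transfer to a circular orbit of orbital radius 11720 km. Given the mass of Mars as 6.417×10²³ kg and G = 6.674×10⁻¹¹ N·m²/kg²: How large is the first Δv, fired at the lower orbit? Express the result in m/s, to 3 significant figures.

μ = GM = 6.674×10⁻¹¹ × 6.417×10²³ = 4.283×10¹³ m³/s².
r₁ = 3552 km = 3.552×10⁶ m.
r₂ = 11720 km = 1.172×10⁷ m.
Transfer ellipse a_t = (r₁ + r₂)/2 = 7.636×10⁶ m.
At r₁: circular v_c1 = √(μ/r₁) = 3472 m/s; transfer-periapsis v_p = √[μ(2/r₁ − 1/a_t)] = 4302 m/s.
Δv₁ = v_p − v_c1 = 829.5 m/s.

Δv ≈ 829 m/s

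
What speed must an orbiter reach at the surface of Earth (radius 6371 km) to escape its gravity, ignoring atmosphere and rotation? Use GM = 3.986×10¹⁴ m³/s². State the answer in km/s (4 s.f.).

v_esc ≈ 11.19 km/s

r = R = 6.371×10⁶ m.
Escape speed v_esc = √(2μ/r) = √(2 × 3.986×10¹⁴ / 6.371×10⁶) = √(1.251×10⁸) = 11190 m/s.
= 11.19 km/s.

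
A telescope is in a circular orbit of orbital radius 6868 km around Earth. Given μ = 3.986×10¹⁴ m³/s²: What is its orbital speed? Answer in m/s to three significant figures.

r = 6868 km = 6.868×10⁶ m.
For a circular orbit v = √(μ/r) = √(3.986×10¹⁴ / 6.868×10⁶) = √(5.804×10⁷) = 7618 m/s.

v ≈ 7620 m/s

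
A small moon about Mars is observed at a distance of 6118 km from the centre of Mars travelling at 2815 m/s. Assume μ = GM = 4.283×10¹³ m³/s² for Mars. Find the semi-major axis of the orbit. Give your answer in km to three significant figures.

a ≈ 7050 km

r = 6.118×10⁶ m.
Specific orbital energy ε = v²/2 − μ/r = (2815)²/2 − 4.283×10¹³/6.118×10⁶ = -3.039×10⁶ J/kg.
Since ε = −μ/(2a), a = −μ/(2ε) = 7.048×10⁶ m = 7047.8 km.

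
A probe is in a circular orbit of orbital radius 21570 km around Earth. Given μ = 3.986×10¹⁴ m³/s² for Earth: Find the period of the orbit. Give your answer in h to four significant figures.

r = 21570 km = 2.157×10⁷ m.
Kepler's third law: T = 2π√(r³/μ) = 2π√((2.157×10⁷)³ / 3.986×10¹⁴).
r³/μ = 2.518×10⁷ s², so T = 2π × 5.018×10³ = 3.153×10⁴ s.
Converting: 3.153×10⁴ s ÷ 3600 = 8.758 h.

T ≈ 8.758 h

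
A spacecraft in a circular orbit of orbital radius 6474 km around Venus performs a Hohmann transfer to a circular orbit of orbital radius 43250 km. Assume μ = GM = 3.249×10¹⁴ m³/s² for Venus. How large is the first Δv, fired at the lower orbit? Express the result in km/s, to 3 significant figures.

r₁ = 6474 km = 6.474×10⁶ m.
r₂ = 43250 km = 4.325×10⁷ m.
Transfer ellipse a_t = (r₁ + r₂)/2 = 2.486×10⁷ m.
At r₁: circular v_c1 = √(μ/r₁) = 7084 m/s; transfer-periapsis v_p = √[μ(2/r₁ − 1/a_t)] = 9344 m/s.
Δv₁ = v_p − v_c1 = 2259 m/s.
= 2.259 km/s.

Δv ≈ 2.26 km/s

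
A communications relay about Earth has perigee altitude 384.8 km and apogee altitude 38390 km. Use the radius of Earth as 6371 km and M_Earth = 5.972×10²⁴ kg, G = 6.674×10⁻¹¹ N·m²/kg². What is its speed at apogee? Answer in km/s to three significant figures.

μ = GM = 6.674×10⁻¹¹ × 5.972×10²⁴ = 3.986×10¹⁴ m³/s².
r_p = 6371 + 384.8 = 6755.8 km = 6.7558×10⁶ m.
r_a = 6371 + 38390 = 44761 km = 4.4761×10⁷ m.
Semi-major axis a = (r_p + r_a)/2 = 25758 km = 2.576×10⁷ m.
Vis-viva: v² = μ(2/r − 1/a) = 3.986×10¹⁴ × (4.468×10⁻⁸ − 3.882×10⁻⁸) = 2.335×10⁶ m²/s².
v = 1528 m/s = 1.528 km/s.

v ≈ 1.53 km/s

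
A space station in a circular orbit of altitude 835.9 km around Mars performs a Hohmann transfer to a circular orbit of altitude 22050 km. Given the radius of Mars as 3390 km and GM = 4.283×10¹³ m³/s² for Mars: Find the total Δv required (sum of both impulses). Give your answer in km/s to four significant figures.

r₁ = 3390 + 835.9 = 4225.9 km = 4.2259×10⁶ m.
r₂ = 3390 + 22050 = 25440 km = 2.5440×10⁷ m.
Transfer ellipse a_t = (r₁ + r₂)/2 = 1.483×10⁷ m.
At r₁: circular v_c1 = √(μ/r₁) = 3184 m/s; transfer-periapsis v_p = √[μ(2/r₁ − 1/a_t)] = 4169 m/s.
Δv₁ = v_p − v_c1 = 985.7 m/s.
At r₂: circular v_c2 = √(μ/r₂) = 1298 m/s; transfer-apoapsis v_a = √[μ(2/r₂ − 1/a_t)] = 692.6 m/s.
Δv₂ = v_c2 − v_a = 605.0 m/s.
Total Δv = Δv₁ + Δv₂ = 1591 m/s = 1.591 km/s.

Δv_total ≈ 1.591 km/s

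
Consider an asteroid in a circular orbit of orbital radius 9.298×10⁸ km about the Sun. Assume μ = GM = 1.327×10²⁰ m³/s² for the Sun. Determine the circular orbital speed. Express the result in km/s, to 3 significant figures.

v ≈ 11.9 km/s

r = 9.298×10⁸ km = 9.298×10¹¹ m.
For a circular orbit v = √(μ/r) = √(1.327×10²⁰ / 9.298×10¹¹) = √(1.427×10⁸) = 11950 m/s.
That is 11.95 km/s.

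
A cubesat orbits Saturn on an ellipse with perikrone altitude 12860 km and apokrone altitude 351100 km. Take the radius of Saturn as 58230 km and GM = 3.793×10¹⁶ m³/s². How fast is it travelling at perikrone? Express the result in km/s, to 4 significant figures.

r_p = 58230 + 12860 = 71090 km = 7.1090×10⁷ m.
r_a = 58230 + 351100 = 409330 km = 4.0933×10⁸ m.
Semi-major axis a = (r_p + r_a)/2 = 2.4021×10⁵ km = 2.402×10⁸ m.
Vis-viva: v² = μ(2/r − 1/a) = 3.793×10¹⁶ × (2.813×10⁻⁸ − 4.163×10⁻⁹) = 9.092×10⁸ m²/s².
v = 30150 m/s = 30.15 km/s.

v ≈ 30.15 km/s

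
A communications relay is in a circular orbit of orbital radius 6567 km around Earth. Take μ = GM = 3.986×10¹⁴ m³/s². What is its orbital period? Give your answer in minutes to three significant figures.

T ≈ 88.3 minutes

r = 6567 km = 6.567×10⁶ m.
Kepler's third law: T = 2π√(r³/μ) = 2π√((6.567×10⁶)³ / 3.986×10¹⁴).
r³/μ = 7.105×10⁵ s², so T = 2π × 8.429×10² = 5.296×10³ s.
Converting: 5.296×10³ s ÷ 60.00 = 88.27 minutes.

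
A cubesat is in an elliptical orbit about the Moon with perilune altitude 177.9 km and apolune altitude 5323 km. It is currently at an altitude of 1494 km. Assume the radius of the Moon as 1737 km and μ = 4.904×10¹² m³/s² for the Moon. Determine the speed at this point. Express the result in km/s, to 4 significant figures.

r_p = 1737 + 177.9 = 1914.9 km = 1.9149×10⁶ m.
r_a = 1737 + 5323 = 7060.0 km = 7.0600×10⁶ m.
r = 1737 + 1494 = 3231.0 km = 3.231×10⁶ m.
Semi-major axis a = (r_p + r_a)/2 = 4487.4 km = 4.487×10⁶ m.
Vis-viva: v² = μ(2/r − 1/a) = 4.904×10¹² × (6.190×10⁻⁷ − 2.228×10⁻⁷) = 1.943×10⁶ m²/s².
v = 1394 m/s = 1.394 km/s.

v ≈ 1.394 km/s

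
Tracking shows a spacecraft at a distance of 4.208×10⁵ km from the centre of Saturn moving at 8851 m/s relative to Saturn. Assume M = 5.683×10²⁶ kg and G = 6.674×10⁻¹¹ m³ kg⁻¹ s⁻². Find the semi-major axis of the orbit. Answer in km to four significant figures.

a ≈ 3.721×10⁵ km

μ = GM = 6.674×10⁻¹¹ × 5.683×10²⁶ = 3.793×10¹⁶ m³/s².
r = 4.208×10⁸ m.
Vis-viva rearranged: 1/a = 2/r − v²/μ = 4.753×10⁻⁹ − 2.065×10⁻⁹ = 2.687×10⁻⁹ m⁻¹.
a = 3.721×10⁸ m = 3.7211×10⁵ km.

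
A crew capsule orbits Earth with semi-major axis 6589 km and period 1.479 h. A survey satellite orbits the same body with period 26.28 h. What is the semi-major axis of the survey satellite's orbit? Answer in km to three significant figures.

a₂ ≈ 44900 km

Kepler's third law: a³ ∝ T², so a₂ = a₁ (T₂/T₁)^(2/3).
T₂/T₁ = 17.77, (T₂/T₁)^(2/3) = 6.809.
a₂ = 6589 × 6.809 = 44870 km.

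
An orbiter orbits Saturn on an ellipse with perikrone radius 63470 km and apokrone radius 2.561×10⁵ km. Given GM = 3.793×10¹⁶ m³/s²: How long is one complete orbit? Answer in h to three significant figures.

Semi-major axis a = (r_p + r_a)/2 = (63470 + 2.5610×10⁵)/2 = 1.5978×10⁵ km = 1.598×10⁸ m.
By Kepler's third law T = 2π√(a³/μ) = 2π × 1.037×10⁴ = 6.516×10⁴ s.
= 18.10 h.

T ≈ 18.1 h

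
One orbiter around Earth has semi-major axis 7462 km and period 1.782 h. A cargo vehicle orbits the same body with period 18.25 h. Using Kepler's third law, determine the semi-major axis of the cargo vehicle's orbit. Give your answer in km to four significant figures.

a₂ ≈ 35190 km

Kepler's third law: a³ ∝ T², so a₂ = a₁ (T₂/T₁)^(2/3).
T₂/T₁ = 10.24, (T₂/T₁)^(2/3) = 4.716.
a₂ = 7462 × 4.716 = 35190 km.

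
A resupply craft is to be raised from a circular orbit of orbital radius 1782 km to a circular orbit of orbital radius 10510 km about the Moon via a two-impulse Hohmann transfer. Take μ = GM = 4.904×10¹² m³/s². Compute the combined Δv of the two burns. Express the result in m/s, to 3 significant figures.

Δv_total ≈ 826 m/s

r₁ = 1782 km = 1.782×10⁶ m.
r₂ = 10510 km = 1.051×10⁷ m.
Transfer ellipse a_t = (r₁ + r₂)/2 = 6.146×10⁶ m.
At r₁: circular v_c1 = √(μ/r₁) = 1659 m/s; transfer-perilune v_p = √[μ(2/r₁ − 1/a_t)] = 2169 m/s.
Δv₁ = v_p − v_c1 = 510.4 m/s.
At r₂: circular v_c2 = √(μ/r₂) = 683.1 m/s; transfer-apolune v_a = √[μ(2/r₂ − 1/a_t)] = 367.8 m/s.
Δv₂ = v_c2 − v_a = 315.3 m/s.
Total Δv = Δv₁ + Δv₂ = 825.7 m/s.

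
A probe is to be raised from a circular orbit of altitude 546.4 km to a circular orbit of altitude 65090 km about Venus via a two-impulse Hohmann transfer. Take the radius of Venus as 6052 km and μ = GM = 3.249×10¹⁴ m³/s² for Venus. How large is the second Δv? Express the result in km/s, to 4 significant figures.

Δv ≈ 1.257 km/s

r₁ = 6052 + 546.4 = 6598.4 km = 6.5984×10⁶ m.
r₂ = 6052 + 65090 = 71142 km = 7.1142×10⁷ m.
Transfer ellipse a_t = (r₁ + r₂)/2 = 3.887×10⁷ m.
At r₁: circular v_c1 = √(μ/r₁) = 7017 m/s; transfer-periapsis v_p = √[μ(2/r₁ − 1/a_t)] = 9493 m/s.
At r₂: circular v_c2 = √(μ/r₂) = 2137 m/s; transfer-apoapsis v_a = √[μ(2/r₂ − 1/a_t)] = 880.5 m/s.
Δv₂ = v_c2 − v_a = 1257 m/s.
= 1.257 km/s.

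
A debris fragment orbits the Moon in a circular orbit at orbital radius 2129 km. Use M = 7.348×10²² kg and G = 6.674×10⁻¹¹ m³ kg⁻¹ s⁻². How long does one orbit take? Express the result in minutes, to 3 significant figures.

T ≈ 147 minutes

μ = GM = 6.674×10⁻¹¹ × 7.348×10²² = 4.904×10¹² m³/s².
r = 2129 km = 2.129×10⁶ m.
Kepler's third law: T = 2π√(r³/μ) = 2π√((2.129×10⁶)³ / 4.904×10¹²).
r³/μ = 1.968×10⁶ s², so T = 2π × 1.403×10³ = 8.814×10³ s.
Converting: 8.814×10³ s ÷ 60.00 = 146.9 minutes.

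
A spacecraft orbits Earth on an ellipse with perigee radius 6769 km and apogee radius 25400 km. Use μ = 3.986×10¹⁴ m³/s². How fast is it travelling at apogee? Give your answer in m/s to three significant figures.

v ≈ 2570 m/s

Semi-major axis a = (r_p + r_a)/2 = 16084 km = 1.608×10⁷ m.
Vis-viva: v² = μ(2/r − 1/a) = 3.986×10¹⁴ × (7.874×10⁻⁸ − 6.217×10⁻⁸) = 6.604×10⁶ m²/s².
v = 2570 m/s.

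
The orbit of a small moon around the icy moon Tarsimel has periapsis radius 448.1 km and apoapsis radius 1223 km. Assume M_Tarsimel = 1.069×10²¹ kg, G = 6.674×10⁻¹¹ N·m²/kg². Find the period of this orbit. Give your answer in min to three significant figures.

T ≈ 299 min

μ = GM = 6.674×10⁻¹¹ × 1.069×10²¹ = 7.135×10¹⁰ m³/s².
Semi-major axis a = (r_p + r_a)/2 = (448.10 + 1223.0)/2 = 835.55 km = 8.356×10⁵ m.
By Kepler's third law T = 2π√(a³/μ) = 2π × 2.859×10³ = 1.797×10⁴ s.
= 299.4 min.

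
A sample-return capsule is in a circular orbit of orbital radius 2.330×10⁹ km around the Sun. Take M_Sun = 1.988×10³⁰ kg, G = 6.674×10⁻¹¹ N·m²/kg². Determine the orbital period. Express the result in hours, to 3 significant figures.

μ = GM = 6.674×10⁻¹¹ × 1.988×10³⁰ = 1.327×10²⁰ m³/s².
r = 2.330×10⁹ km = 2.330×10¹² m.
Kepler's third law: T = 2π√(r³/μ) = 2π√((2.330×10¹²)³ / 1.327×10²⁰).
r³/μ = 9.534×10¹⁶ s², so T = 2π × 3.088×10⁸ = 1.940×10⁹ s.
Converting: 1.940×10⁹ s ÷ 3600 = 5.389×10⁵ hours.

T ≈ 539000 hours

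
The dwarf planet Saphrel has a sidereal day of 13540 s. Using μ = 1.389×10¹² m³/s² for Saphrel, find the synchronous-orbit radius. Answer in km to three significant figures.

r_sync ≈ 1860 km

A synchronous orbit has period T, so by Kepler's third law a = (μT²/4π²)^(1/3).
μT²/4π² = 1.389×10¹² × (1.354×10⁴)² / 39.48 = 6.450×10¹⁸ m³.
a = 1.861×10⁶ m = 1861.5 km.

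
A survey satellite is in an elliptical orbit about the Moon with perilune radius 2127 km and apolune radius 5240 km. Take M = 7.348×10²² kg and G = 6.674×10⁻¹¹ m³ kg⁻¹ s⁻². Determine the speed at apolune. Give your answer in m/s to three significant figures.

μ = GM = 6.674×10⁻¹¹ × 7.348×10²² = 4.904×10¹² m³/s².
Semi-major axis a = (r_p + r_a)/2 = 3683.5 km = 3.684×10⁶ m.
Vis-viva: v² = μ(2/r − 1/a) = 4.904×10¹² × (3.817×10⁻⁷ − 2.715×10⁻⁷) = 5.404×10⁵ m²/s².
v = 735.1 m/s.

v ≈ 735 m/s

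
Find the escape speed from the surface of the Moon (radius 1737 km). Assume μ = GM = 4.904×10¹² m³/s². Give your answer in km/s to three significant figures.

v_esc ≈ 2.38 km/s

r = R = 1.737×10⁶ m.
Escape speed v_esc = √(2μ/r) = √(2 × 4.904×10¹² / 1.737×10⁶) = √(5.647×10⁶) = 2376 m/s.
= 2.376 km/s.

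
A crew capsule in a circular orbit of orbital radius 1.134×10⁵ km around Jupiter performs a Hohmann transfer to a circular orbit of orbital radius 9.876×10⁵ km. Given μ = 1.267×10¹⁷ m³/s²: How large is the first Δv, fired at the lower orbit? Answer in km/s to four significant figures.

Δv ≈ 11.34 km/s

r₁ = 1.134×10⁵ km = 1.134×10⁸ m.
r₂ = 9.876×10⁵ km = 9.876×10⁸ m.
Transfer ellipse a_t = (r₁ + r₂)/2 = 5.505×10⁸ m.
At r₁: circular v_c1 = √(μ/r₁) = 33430 m/s; transfer-perijove v_p = √[μ(2/r₁ − 1/a_t)] = 44770 m/s.
Δv₁ = v_p − v_c1 = 11340 m/s.
= 11.34 km/s.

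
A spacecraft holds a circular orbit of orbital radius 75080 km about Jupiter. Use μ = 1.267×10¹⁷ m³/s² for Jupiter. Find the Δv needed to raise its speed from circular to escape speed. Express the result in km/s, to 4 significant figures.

Δv ≈ 17.02 km/s

r = 75080 km = 7.508×10⁷ m.
Circular speed v_c = √(μ/r) = 41080 m/s.
Escape speed v_esc = √(2μ/r) = √2 × v_c = 58100 m/s.
Δv = v_esc − v_c = 17020 m/s = 17.02 km/s.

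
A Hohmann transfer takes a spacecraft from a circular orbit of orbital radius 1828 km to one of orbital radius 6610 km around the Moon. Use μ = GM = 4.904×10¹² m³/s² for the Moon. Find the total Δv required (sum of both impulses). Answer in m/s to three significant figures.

r₁ = 1828 km = 1.828×10⁶ m.
r₂ = 6610 km = 6.610×10⁶ m.
Transfer ellipse a_t = (r₁ + r₂)/2 = 4.219×10⁶ m.
At r₁: circular v_c1 = √(μ/r₁) = 1638 m/s; transfer-perilune v_p = √[μ(2/r₁ − 1/a_t)] = 2050 m/s.
Δv₁ = v_p − v_c1 = 412.2 m/s.
At r₂: circular v_c2 = √(μ/r₂) = 861.3 m/s; transfer-apolune v_a = √[μ(2/r₂ − 1/a_t)] = 567.0 m/s.
Δv₂ = v_c2 − v_a = 294.4 m/s.
Total Δv = Δv₁ + Δv₂ = 706.6 m/s.

Δv_total ≈ 707 m/s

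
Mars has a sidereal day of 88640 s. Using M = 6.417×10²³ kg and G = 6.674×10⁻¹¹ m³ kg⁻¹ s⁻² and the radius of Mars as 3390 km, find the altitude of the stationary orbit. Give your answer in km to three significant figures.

μ = GM = 6.674×10⁻¹¹ × 6.417×10²³ = 4.283×10¹³ m³/s².
A synchronous orbit has period T, so by Kepler's third law a = (μT²/4π²)^(1/3).
μT²/4π² = 4.283×10¹³ × (8.864×10⁴)² / 39.48 = 8.524×10²¹ m³.
a = 2.043×10⁷ m = 20427 km.
Altitude h = a − R = 20427 − 3390 = 17037 km.

h_sync ≈ 17000 km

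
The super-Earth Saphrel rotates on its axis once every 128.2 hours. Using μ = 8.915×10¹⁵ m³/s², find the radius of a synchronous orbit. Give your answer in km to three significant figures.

r_sync ≈ 3.64×10⁵ km

T = 128.2 hours = 4.615×10⁵ s.
A synchronous orbit has period T, so by Kepler's third law a = (μT²/4π²)^(1/3).
μT²/4π² = 8.915×10¹⁵ × (4.615×10⁵)² / 39.48 = 4.810×10²⁵ m³.
a = 3.637×10⁸ m = 3.6368×10⁵ km.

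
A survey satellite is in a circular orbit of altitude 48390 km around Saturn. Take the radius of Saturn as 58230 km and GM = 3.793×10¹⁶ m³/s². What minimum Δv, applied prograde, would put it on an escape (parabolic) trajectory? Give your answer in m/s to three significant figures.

r = 58230 + 48390 = 106620 km = 1.0662×10⁸ m.
Circular speed v_c = √(μ/r) = 18860 m/s.
Escape speed v_esc = √(2μ/r) = √2 × v_c = 26670 m/s.
Δv = v_esc − v_c = 7813 m/s.

Δv ≈ 7810 m/s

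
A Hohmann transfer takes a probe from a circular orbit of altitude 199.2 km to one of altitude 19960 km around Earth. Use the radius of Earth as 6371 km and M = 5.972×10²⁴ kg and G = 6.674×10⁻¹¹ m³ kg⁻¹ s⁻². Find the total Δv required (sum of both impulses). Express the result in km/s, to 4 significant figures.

Δv_total ≈ 3.497 km/s

μ = GM = 6.674×10⁻¹¹ × 5.972×10²⁴ = 3.986×10¹⁴ m³/s².
r₁ = 6371 + 199.2 = 6570.2 km = 6.5702×10⁶ m.
r₂ = 6371 + 19960 = 26331 km = 2.6331×10⁷ m.
Transfer ellipse a_t = (r₁ + r₂)/2 = 1.645×10⁷ m.
At r₁: circular v_c1 = √(μ/r₁) = 7789 m/s; transfer-perigee v_p = √[μ(2/r₁ − 1/a_t)] = 9854 m/s.
Δv₁ = v_p − v_c1 = 2065 m/s.
At r₂: circular v_c2 = √(μ/r₂) = 3891 m/s; transfer-apogee v_a = √[μ(2/r₂ − 1/a_t)] = 2459 m/s.
Δv₂ = v_c2 − v_a = 1432 m/s.
Total Δv = Δv₁ + Δv₂ = 3497 m/s = 3.497 km/s.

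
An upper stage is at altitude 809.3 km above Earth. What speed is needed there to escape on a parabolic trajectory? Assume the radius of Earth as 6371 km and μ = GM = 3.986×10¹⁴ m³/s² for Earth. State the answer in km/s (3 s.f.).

v_esc ≈ 10.5 km/s

r = 6371 + 809.3 = 7180.3 km = 7.1803×10⁶ m.
Escape speed v_esc = √(2μ/r) = √(2 × 3.986×10¹⁴ / 7.180×10⁶) = √(1.110×10⁸) = 10540 m/s.
= 10.54 km/s.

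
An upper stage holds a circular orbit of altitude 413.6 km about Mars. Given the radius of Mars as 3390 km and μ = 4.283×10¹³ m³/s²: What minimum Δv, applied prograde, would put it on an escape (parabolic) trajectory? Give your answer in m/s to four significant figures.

r = 3390 + 413.6 = 3803.6 km = 3.8036×10⁶ m.
Circular speed v_c = √(μ/r) = 3356 m/s.
Escape speed v_esc = √(2μ/r) = √2 × v_c = 4746 m/s.
Δv = v_esc − v_c = 1390 m/s.

Δv ≈ 1390 m/s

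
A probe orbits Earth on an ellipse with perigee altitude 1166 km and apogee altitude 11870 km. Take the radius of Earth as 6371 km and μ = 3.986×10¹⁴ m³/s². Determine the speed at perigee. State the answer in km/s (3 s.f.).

v ≈ 8.65 km/s

r_p = 6371 + 1166 = 7537.0 km = 7.5370×10⁶ m.
r_a = 6371 + 11870 = 18241 km = 1.8241×10⁷ m.
Semi-major axis a = (r_p + r_a)/2 = 12889 km = 1.289×10⁷ m.
Vis-viva: v² = μ(2/r − 1/a) = 3.986×10¹⁴ × (2.654×10⁻⁷ − 7.759×10⁻⁸) = 7.485×10⁷ m²/s².
v = 8651 m/s = 8.651 km/s.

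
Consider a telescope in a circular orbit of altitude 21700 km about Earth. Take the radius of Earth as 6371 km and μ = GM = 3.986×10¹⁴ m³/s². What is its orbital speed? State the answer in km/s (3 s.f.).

r = 6371 + 21700 = 28071 km = 2.8071×10⁷ m.
For a circular orbit v = √(μ/r) = √(3.986×10¹⁴ / 2.807×10⁷) = √(1.420×10⁷) = 3768 m/s.
That is 3.768 km/s.

v ≈ 3.77 km/s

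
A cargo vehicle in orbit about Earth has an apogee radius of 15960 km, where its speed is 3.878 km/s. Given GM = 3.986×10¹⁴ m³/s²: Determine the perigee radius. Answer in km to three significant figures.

perigee radius ≈ 6880 km

r_a = 1.596×10⁷ m.
Specific energy ε = v²/2 − μ/r = -1.746×10⁷ J/kg, so a = −μ/(2ε) = 1.142×10⁷ m.
The apsides satisfy r_p + r_a = 2a, so the perigee radius is 2a − r_a = 6.875×10⁶ m = 6875.2 km.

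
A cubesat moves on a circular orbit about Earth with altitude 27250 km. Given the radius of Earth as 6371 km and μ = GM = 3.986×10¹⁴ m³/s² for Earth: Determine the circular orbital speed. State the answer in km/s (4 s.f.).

r = 6371 + 27250 = 33621 km = 3.3621×10⁷ m.
For a circular orbit v = √(μ/r) = √(3.986×10¹⁴ / 3.362×10⁷) = √(1.186×10⁷) = 3443 m/s.
That is 3.443 km/s.

v ≈ 3.443 km/s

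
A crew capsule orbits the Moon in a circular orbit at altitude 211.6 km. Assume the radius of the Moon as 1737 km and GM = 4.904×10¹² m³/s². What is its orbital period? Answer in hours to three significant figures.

T ≈ 2.14 hours

r = 1737 + 211.6 = 1948.6 km = 1.9486×10⁶ m.
Kepler's third law: T = 2π√(r³/μ) = 2π√((1.949×10⁶)³ / 4.904×10¹²).
r³/μ = 1.509×10⁶ s², so T = 2π × 1.228×10³ = 7.718×10³ s.
Converting: 7.718×10³ s ÷ 3600 = 2.144 hours.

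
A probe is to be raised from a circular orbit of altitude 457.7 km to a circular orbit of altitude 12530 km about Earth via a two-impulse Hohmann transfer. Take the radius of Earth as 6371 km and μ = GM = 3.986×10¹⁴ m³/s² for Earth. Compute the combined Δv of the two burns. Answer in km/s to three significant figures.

Δv_total ≈ 2.87 km/s

r₁ = 6371 + 457.7 = 6828.7 km = 6.8287×10⁶ m.
r₂ = 6371 + 12530 = 18901 km = 1.8901×10⁷ m.
Transfer ellipse a_t = (r₁ + r₂)/2 = 1.286×10⁷ m.
At r₁: circular v_c1 = √(μ/r₁) = 7640 m/s; transfer-perigee v_p = √[μ(2/r₁ − 1/a_t)] = 9261 m/s.
Δv₁ = v_p − v_c1 = 1621 m/s.
At r₂: circular v_c2 = √(μ/r₂) = 4592 m/s; transfer-apogee v_a = √[μ(2/r₂ − 1/a_t)] = 3346 m/s.
Δv₂ = v_c2 − v_a = 1247 m/s.
Total Δv = Δv₁ + Δv₂ = 2867 m/s = 2.867 km/s.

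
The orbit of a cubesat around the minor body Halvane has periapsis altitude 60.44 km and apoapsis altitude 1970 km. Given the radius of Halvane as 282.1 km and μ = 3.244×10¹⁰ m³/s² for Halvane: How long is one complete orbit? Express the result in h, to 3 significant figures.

r_p = 282.1 + 60.44 = 342.54 km = 3.4254×10⁵ m.
r_a = 282.1 + 1970 = 2252.1 km = 2.2521×10⁶ m.
Semi-major axis a = (r_p + r_a)/2 = (342.54 + 2252.1)/2 = 1297.3 km = 1.297×10⁶ m.
By Kepler's third law T = 2π√(a³/μ) = 2π × 8.204×10³ = 5.155×10⁴ s.
= 14.32 h.

T ≈ 14.3 h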